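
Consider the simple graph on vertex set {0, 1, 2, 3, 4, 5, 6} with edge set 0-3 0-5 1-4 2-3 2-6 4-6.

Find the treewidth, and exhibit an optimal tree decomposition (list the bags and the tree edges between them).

The largest bag has 2 vertices, giving width 1; this decomposition certifies tw(G) ≤ 1. G has an edge, so its treewidth is at least 1. Therefore the treewidth is 1.

Treewidth 1.
Bags: B1 = {1, 4}  B2 = {4, 6}  B3 = {2, 6}  B4 = {2, 3}  B5 = {0, 3}  B6 = {0, 5}
Tree: B1–B2, B2–B3, B3–B4, B4–B5, B5–B6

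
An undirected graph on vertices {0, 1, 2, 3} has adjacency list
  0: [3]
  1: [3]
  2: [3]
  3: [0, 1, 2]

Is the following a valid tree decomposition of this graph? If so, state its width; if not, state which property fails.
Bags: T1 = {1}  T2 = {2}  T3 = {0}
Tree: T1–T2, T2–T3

A tree decomposition must satisfy three properties: every vertex lies in some bag; for every edge, both endpoints lie together in some bag; and for every vertex, the bags containing it form a connected subtree. Here vertex 3 appears in no bag, so the decomposition is invalid.

No — vertex 3 appears in no bag.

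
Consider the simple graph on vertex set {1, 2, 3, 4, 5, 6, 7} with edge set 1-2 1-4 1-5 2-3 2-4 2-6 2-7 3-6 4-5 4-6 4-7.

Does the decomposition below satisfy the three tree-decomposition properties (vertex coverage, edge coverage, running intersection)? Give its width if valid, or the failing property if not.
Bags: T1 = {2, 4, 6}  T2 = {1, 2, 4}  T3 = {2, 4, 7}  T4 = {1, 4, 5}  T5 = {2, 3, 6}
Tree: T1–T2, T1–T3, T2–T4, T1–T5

Every vertex of G appears in some bag (union = {1, 2, 3, 4, 5, 6, 7}); every edge is covered by a bag; and for each vertex v the set of bags containing v is connected in the bag tree. The decomposition is therefore valid. The largest bag has 3 vertices, so the width is 2.

Yes; width 2.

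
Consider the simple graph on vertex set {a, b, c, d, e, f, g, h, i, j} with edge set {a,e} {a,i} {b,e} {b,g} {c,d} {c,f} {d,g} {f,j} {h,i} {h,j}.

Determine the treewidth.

2

A width-2 tree decomposition is:
Bags: B1 = {c, d, f}  B2 = {d, f, j}  B3 = {d, h, j}  B4 = {d, h, i}  B5 = {a, d, i}  B6 = {a, d, e}  B7 = {b, d, e}  B8 = {b, d, g}
Tree: B1–B2, B2–B3, B3–B4, B4–B5, B5–B6, B6–B7, B7–B8
Each bag holds 3 vertices, so the decomposition has width 2, which upper-bounds the treewidth. Since d–c–f–j–h–i–a–e–b–g–d is a cycle in G, G is not acyclic. Forests are exactly the graphs of treewidth ≤ 1, so tw(G) ≥ 2. Therefore the treewidth is 2.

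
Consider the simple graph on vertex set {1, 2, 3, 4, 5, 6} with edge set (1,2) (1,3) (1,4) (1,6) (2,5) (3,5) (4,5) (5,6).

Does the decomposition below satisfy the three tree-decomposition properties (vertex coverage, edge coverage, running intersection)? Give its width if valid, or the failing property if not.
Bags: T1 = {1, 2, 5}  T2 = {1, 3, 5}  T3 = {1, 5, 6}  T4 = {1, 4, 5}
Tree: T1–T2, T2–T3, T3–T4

Checking the three conditions: (i) the bags cover all of {1, 2, 3, 4, 5, 6}; (ii) for each edge, some bag contains both endpoints; (iii) the bags containing any fixed vertex form a subtree. All hold, so the decomposition is valid with width 3 − 1 = 2.

Yes; width 2.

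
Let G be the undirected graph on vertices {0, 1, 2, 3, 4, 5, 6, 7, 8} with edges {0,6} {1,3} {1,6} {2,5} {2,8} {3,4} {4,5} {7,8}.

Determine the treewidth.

A width-1 tree decomposition is:
Bags: B1 = {0, 6}  B2 = {1, 6}  B3 = {1, 3}  B4 = {3, 4}  B5 = {4, 5}  B6 = {2, 5}  B7 = {2, 8}  B8 = {7, 8}
Tree: B1–B2, B2–B3, B3–B4, B4–B5, B5–B6, B6–B7, B7–B8
Every bag has size at most 2, so the width is 2 − 1 = 1 and tw(G) ≤ 1. Since G has at least one edge (e.g. 0–6), it is not an edgeless graph, so tw(G) ≥ 1. Combining the bounds, tw(G) = 1.

1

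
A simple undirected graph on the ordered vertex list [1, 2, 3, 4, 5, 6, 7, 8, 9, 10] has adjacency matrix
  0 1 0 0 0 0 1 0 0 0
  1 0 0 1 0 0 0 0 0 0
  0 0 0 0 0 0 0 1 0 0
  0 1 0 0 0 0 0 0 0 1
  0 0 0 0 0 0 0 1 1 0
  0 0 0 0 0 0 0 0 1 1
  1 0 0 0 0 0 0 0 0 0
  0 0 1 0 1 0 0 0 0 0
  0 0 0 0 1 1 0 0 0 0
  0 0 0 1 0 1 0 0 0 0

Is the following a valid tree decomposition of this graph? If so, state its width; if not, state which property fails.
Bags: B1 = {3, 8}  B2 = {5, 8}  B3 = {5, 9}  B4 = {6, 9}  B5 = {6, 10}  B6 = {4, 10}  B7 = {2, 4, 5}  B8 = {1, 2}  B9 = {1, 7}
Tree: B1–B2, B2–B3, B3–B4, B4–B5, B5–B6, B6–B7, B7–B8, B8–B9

No — bags containing vertex 5 are not connected in the tree.

A tree decomposition must satisfy three properties: every vertex lies in some bag; for every edge, both endpoints lie together in some bag; and for every vertex, the bags containing it form a connected subtree. Here bags containing vertex 5 are not connected in the tree, so the decomposition is invalid.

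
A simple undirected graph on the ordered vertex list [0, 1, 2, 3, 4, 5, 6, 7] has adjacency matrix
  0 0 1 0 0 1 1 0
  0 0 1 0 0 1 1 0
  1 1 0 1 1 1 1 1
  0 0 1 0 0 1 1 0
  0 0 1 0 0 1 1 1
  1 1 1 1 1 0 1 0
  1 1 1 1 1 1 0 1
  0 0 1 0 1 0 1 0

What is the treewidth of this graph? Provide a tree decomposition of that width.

Treewidth 3.
Bags: B1 = {2, 4, 5, 6}  B2 = {2, 3, 5, 6}  B3 = {1, 2, 5, 6}  B4 = {0, 2, 5, 6}  B5 = {2, 4, 6, 7}
Tree: B1–B2, B1–B3, B1–B4, B1–B5

The largest bag has 4 vertices, giving width 3; this decomposition certifies tw(G) ≤ 3. For the lower bound, the 4 vertices {0, 2, 5, 6} are pairwise adjacent, and any tree decomposition puts a clique entirely inside one bag — forcing width ≥ 3. The upper and lower bounds meet at 3, so that is the treewidth.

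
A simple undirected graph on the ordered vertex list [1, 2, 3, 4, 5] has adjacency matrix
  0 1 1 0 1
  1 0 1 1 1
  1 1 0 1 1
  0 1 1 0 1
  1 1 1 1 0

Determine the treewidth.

A width-3 tree decomposition is:
Bags: B1 = {2, 3, 4, 5}  B2 = {1, 2, 3, 5}
Tree: B1–B2
Every bag has size at most 4, so the width is 4 − 1 = 3 and tw(G) ≤ 3. Conversely, {1, 2, 3, 5} is a clique of size 4, and the vertices of any clique must share a bag in every tree decomposition; so some bag has ≥ 4 vertices and tw(G) ≥ 3. Hence tw(G) = 3 exactly.

3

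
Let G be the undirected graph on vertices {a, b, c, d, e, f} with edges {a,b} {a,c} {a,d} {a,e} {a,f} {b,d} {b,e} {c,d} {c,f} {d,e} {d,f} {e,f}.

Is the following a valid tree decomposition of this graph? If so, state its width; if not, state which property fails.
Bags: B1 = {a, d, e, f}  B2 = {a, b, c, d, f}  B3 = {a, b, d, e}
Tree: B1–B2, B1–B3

A tree decomposition must satisfy three properties: every vertex lies in some bag; for every edge, both endpoints lie together in some bag; and for every vertex, the bags containing it form a connected subtree. Here bags containing vertex b are not connected in the tree, so the decomposition is invalid.

No — bags containing vertex b are not connected in the tree.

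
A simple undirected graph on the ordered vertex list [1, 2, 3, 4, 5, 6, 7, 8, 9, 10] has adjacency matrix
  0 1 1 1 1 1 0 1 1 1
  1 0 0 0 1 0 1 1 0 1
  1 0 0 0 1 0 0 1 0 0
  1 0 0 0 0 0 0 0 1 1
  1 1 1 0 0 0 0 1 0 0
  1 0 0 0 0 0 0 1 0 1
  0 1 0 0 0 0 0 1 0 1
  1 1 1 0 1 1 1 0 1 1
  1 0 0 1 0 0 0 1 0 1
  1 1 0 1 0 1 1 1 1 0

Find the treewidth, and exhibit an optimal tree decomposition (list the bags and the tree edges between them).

The largest bag has 4 vertices, giving width 3; this decomposition certifies tw(G) ≤ 3. On the other hand G contains the 4-clique {1, 8, 9, 10}. A clique must lie in a single bag of any decomposition, so no decomposition can have width below 3. Combining the bounds, tw(G) = 3.

Treewidth 3.
Bags: B1 = {1, 2, 5, 8}  B2 = {1, 2, 8, 10}  B3 = {1, 8, 9, 10}  B4 = {1, 3, 5, 8}  B5 = {1, 6, 8, 10}  B6 = {2, 7, 8, 10}  B7 = {1, 4, 9, 10}
Tree: B1–B2, B2–B3, B1–B4, B3–B5, B2–B6, B3–B7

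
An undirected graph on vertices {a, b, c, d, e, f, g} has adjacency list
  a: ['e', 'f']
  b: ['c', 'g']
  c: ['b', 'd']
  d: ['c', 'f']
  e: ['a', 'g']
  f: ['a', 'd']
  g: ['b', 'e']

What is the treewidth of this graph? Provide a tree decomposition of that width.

Treewidth 2.
Bags: B1 = {a, e, g}  B2 = {a, b, g}  B3 = {a, b, c}  B4 = {a, c, d}  B5 = {a, d, f}
Tree: B1–B2, B2–B3, B3–B4, B4–B5

Every bag has size at most 3, so the width is 3 − 1 = 2 and tw(G) ≤ 2. For the lower bound, G contains the cycle a–e–g–b–c–d–f–a, so G is not a forest; only forests have treewidth ≤ 1, hence tw(G) ≥ 2. Therefore the treewidth is 2.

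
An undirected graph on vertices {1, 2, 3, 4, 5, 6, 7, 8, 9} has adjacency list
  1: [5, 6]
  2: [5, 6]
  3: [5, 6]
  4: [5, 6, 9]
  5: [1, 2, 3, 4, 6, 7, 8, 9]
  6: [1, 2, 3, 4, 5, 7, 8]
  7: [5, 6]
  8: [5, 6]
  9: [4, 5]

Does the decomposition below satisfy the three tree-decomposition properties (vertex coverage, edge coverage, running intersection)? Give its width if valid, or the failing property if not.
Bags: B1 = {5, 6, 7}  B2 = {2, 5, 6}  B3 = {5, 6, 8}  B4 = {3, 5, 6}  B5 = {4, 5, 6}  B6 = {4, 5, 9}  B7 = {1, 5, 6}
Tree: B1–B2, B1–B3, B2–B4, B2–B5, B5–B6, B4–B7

Every vertex of G appears in some bag (union = {1, 2, 3, 4, 5, 6, 7, 8, 9}); every edge is covered by a bag; and for each vertex v the set of bags containing v is connected in the bag tree. The decomposition is therefore valid. The largest bag has 3 vertices, so the width is 2.

Yes; width 2.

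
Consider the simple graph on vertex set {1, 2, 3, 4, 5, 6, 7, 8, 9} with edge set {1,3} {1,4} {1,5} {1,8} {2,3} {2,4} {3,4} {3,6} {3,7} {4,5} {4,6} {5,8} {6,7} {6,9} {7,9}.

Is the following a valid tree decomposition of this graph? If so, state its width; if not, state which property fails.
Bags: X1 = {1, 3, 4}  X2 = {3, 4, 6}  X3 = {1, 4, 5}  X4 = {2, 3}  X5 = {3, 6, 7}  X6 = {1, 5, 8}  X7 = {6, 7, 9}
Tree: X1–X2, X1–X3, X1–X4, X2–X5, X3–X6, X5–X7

A tree decomposition must satisfy three properties: every vertex lies in some bag; for every edge, both endpoints lie together in some bag; and for every vertex, the bags containing it form a connected subtree. Here edge (4,2) lies in no bag, so the decomposition is invalid.

No — edge (4,2) lies in no bag.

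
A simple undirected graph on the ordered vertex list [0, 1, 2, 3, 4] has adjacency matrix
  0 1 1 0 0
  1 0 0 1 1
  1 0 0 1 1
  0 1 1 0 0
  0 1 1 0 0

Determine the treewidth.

2

A width-2 tree decomposition is:
Bags: B1 = {1, 2, 3}  B2 = {0, 1, 2}  B3 = {1, 2, 4}
Tree: B1–B2, B2–B3
Each bag holds 3 vertices, so the decomposition has width 2, which upper-bounds the treewidth. The edges 3–2–0–1–3 form a cycle, so G is not a tree and its treewidth is at least 2. Combining the bounds, tw(G) = 2.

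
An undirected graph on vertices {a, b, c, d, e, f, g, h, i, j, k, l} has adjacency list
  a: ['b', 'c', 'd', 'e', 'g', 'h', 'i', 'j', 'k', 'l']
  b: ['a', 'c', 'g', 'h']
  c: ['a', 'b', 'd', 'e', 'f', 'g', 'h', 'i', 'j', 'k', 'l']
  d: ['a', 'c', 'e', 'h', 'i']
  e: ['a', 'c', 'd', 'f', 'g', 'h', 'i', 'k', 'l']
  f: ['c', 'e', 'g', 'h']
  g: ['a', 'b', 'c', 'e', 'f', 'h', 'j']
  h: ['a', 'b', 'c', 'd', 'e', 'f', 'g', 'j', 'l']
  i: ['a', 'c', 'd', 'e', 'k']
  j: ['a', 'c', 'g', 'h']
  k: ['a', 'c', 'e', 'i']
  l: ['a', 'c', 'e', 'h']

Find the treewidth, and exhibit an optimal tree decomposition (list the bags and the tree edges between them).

Treewidth 4.
One optimal decomposition is:
Bags: B1 = {a, c, g, h, j}  B2 = {a, c, e, g, h}  B3 = {a, c, d, e, h}  B4 = {a, c, d, e, i}  B5 = {a, c, e, h, l}  B6 = {a, c, e, i, k}  B7 = {c, e, f, g, h}  B8 = {a, b, c, g, h}
Tree: B1–B2, B2–B3, B3–B4, B3–B5, B4–B6, B2–B7, B1–B8

The largest bag has 5 vertices, giving width 4; this decomposition certifies tw(G) ≤ 4. On the other hand G contains the 5-clique {a, c, d, e, h}. A clique must lie in a single bag of any decomposition, so no decomposition can have width below 4. Therefore the treewidth is 4.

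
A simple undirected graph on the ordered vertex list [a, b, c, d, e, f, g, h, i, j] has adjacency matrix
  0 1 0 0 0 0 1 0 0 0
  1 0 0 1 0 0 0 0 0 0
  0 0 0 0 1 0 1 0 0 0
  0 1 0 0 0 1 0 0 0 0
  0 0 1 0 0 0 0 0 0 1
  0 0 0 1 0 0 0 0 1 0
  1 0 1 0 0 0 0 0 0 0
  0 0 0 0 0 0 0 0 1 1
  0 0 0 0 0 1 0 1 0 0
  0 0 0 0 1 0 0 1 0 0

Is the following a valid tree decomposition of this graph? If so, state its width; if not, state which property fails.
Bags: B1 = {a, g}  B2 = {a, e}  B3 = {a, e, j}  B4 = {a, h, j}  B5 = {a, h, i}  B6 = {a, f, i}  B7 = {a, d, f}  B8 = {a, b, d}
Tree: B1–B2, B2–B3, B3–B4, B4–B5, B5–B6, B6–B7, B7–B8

No — vertex c appears in no bag.

A tree decomposition must satisfy three properties: every vertex lies in some bag; for every edge, both endpoints lie together in some bag; and for every vertex, the bags containing it form a connected subtree. Here vertex c appears in no bag, so the decomposition is invalid.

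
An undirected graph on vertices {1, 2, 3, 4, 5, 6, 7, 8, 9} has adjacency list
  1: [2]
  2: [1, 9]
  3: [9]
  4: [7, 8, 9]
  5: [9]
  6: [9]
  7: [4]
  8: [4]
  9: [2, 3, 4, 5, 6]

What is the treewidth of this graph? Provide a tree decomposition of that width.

Every bag has size at most 2, so the width is 2 − 1 = 1 and tw(G) ≤ 1. Since G has at least one edge (e.g. 4–9), it is not an edgeless graph, so tw(G) ≥ 1. The upper and lower bounds meet at 1, so that is the treewidth.

Treewidth 1.
One such decomposition:
Bags: B1 = {4, 9}  B2 = {4, 7}  B3 = {2, 9}  B4 = {1, 2}  B5 = {4, 8}  B6 = {5, 9}  B7 = {6, 9}  B8 = {3, 9}
Tree: B1–B2, B1–B3, B3–B4, B2–B5, B3–B6, B3–B7, B3–B8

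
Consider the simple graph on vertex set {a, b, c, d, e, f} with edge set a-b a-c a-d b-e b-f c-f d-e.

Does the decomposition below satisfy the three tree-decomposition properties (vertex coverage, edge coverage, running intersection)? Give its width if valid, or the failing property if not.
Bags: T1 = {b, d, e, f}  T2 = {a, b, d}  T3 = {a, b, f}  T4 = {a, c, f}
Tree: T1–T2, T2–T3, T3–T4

No — bags containing vertex f are not connected in the tree.

A tree decomposition must satisfy three properties: every vertex lies in some bag; for every edge, both endpoints lie together in some bag; and for every vertex, the bags containing it form a connected subtree. Here bags containing vertex f are not connected in the tree, so the decomposition is invalid.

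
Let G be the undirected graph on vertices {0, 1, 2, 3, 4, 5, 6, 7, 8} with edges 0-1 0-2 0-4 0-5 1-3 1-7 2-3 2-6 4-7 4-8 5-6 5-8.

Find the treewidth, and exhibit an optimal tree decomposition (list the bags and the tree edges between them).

Treewidth 3.
One optimal decomposition is:
Bags: B1 = {4, 5, 6, 8}  B2 = {0, 4, 5, 6}  B3 = {0, 2, 4, 6}  B4 = {0, 2, 4, 7}  B5 = {0, 1, 2, 7}  B6 = {1, 2, 3, 7}
Tree: B1–B2, B2–B3, B3–B4, B4–B5, B5–B6

Each bag holds 4 vertices, so the decomposition has width 3, which upper-bounds the treewidth. For the lower bound: the 4 vertex sets {5,6,8}, {4}, {0}, {1,2,3,7} are disjoint, each induces a connected subgraph, and every pair is joined by at least one edge of G. Contracting each set to a single vertex therefore yields K_{4} as a minor, and since treewidth is minor-monotone, tw(G) ≥ tw(K_{4}) = 3. Hence tw(G) = 3 exactly.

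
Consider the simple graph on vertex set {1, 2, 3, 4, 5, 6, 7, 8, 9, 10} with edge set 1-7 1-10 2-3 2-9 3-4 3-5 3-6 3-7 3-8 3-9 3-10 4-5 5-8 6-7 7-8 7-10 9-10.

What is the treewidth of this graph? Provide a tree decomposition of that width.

Every bag has size at most 3, so the width is 3 − 1 = 2 and tw(G) ≤ 2. On the other hand G contains the 3-clique {1, 7, 10}. A clique must lie in a single bag of any decomposition, so no decomposition can have width below 2. The upper and lower bounds meet at 2, so that is the treewidth.

Treewidth 2.
One optimal decomposition is:
Bags: B1 = {3, 9, 10}  B2 = {3, 7, 10}  B3 = {3, 7, 8}  B4 = {3, 5, 8}  B5 = {1, 7, 10}  B6 = {2, 3, 9}  B7 = {3, 4, 5}  B8 = {3, 6, 7}
Tree: B1–B2, B2–B3, B3–B4, B2–B5, B1–B6, B4–B7, B3–B8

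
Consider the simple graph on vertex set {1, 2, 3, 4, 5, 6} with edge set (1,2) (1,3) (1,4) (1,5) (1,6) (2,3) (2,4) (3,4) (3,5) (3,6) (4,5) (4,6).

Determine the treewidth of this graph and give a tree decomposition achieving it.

Treewidth 3.
One optimal decomposition is:
Bags: B1 = {1, 3, 4, 6}  B2 = {1, 3, 4, 5}  B3 = {1, 2, 3, 4}
Tree: B1–B2, B1–B3

Each bag holds 4 vertices, so the decomposition has width 3, which upper-bounds the treewidth. For the lower bound, the 4 vertices {1, 2, 3, 4} are pairwise adjacent, and any tree decomposition puts a clique entirely inside one bag — forcing width ≥ 3. Hence tw(G) = 3 exactly.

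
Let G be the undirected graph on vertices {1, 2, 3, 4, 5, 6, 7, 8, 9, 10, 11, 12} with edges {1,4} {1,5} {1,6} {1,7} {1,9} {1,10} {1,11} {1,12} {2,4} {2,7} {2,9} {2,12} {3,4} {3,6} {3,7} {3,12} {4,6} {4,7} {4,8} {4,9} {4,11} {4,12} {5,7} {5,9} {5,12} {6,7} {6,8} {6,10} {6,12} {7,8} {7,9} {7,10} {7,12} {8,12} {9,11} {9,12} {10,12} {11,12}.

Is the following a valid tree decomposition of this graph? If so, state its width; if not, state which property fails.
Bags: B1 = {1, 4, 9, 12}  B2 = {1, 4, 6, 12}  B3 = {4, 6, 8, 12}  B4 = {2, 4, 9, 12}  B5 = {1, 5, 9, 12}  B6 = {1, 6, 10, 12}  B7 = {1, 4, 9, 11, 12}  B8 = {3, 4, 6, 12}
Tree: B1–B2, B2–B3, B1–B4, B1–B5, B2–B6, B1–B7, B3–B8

No — vertex 7 appears in no bag.

A tree decomposition must satisfy three properties: every vertex lies in some bag; for every edge, both endpoints lie together in some bag; and for every vertex, the bags containing it form a connected subtree. Here vertex 7 appears in no bag, so the decomposition is invalid.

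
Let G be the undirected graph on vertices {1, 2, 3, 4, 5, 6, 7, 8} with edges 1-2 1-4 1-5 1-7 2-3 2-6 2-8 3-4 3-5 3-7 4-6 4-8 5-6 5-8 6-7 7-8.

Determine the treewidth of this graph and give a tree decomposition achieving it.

Treewidth 4.
Bags: B1 = {1, 2, 3, 6, 8}  B2 = {1, 3, 4, 6, 8}  B3 = {1, 3, 5, 6, 8}  B4 = {1, 3, 6, 7, 8}
Tree: B1–B2, B2–B3, B3–B4

The largest bag has 5 vertices, giving width 4; this decomposition certifies tw(G) ≤ 4. For the lower bound: the 5 vertex sets {1,2}, {4,8}, {3,5}, {6}, {7} are disjoint, each induces a connected subgraph, and every pair is joined by at least one edge of G. Contracting each set to a single vertex therefore yields K_{5} as a minor, and since treewidth is minor-monotone, tw(G) ≥ tw(K_{5}) = 4. Combining the bounds, tw(G) = 4.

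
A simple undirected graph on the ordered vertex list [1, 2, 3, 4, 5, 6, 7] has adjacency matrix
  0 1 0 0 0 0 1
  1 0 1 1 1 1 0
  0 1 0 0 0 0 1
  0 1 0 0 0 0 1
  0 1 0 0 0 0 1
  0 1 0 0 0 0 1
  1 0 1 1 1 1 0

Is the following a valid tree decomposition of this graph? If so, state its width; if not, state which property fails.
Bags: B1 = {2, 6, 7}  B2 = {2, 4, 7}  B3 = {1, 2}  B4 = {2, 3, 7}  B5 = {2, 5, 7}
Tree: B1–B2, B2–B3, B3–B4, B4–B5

A tree decomposition must satisfy three properties: every vertex lies in some bag; for every edge, both endpoints lie together in some bag; and for every vertex, the bags containing it form a connected subtree. Here edge (7,1) lies in no bag, so the decomposition is invalid.

No — edge (7,1) lies in no bag.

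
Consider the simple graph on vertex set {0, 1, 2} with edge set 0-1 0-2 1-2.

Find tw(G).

A width-2 tree decomposition is:
Bags: B1 = {0, 1, 2}
Tree: (single bag)
A single bag containing all 3 vertices is trivially a valid decomposition of width 2. For the lower bound, the 3 vertices {0, 1, 2} are pairwise adjacent, and any tree decomposition puts a clique entirely inside one bag — forcing width ≥ 2. The upper and lower bounds meet at 2, so that is the treewidth.

2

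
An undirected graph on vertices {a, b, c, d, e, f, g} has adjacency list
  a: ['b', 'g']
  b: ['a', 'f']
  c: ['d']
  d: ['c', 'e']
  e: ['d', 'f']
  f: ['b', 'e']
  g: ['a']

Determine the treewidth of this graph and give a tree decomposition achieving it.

Treewidth 1.
One optimal decomposition is:
Bags: B1 = {a, g}  B2 = {a, b}  B3 = {b, f}  B4 = {e, f}  B5 = {d, e}  B6 = {c, d}
Tree: B1–B2, B2–B3, B3–B4, B4–B5, B5–B6

Each bag holds 2 vertices, so the decomposition has width 1, which upper-bounds the treewidth. Since G has at least one edge (e.g. g–a), it is not an edgeless graph, so tw(G) ≥ 1. The upper and lower bounds meet at 1, so that is the treewidth.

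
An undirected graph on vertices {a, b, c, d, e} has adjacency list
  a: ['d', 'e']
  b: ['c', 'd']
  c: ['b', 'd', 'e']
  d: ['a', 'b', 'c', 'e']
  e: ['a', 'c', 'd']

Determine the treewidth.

2

A width-2 tree decomposition is:
Bags: B1 = {a, d, e}  B2 = {c, d, e}  B3 = {b, c, d}
Tree: B1–B2, B2–B3
Each bag holds 3 vertices, so the decomposition has width 2, which upper-bounds the treewidth. On the other hand G contains the 3-clique {c, d, e}. A clique must lie in a single bag of any decomposition, so no decomposition can have width below 2. Hence tw(G) = 2 exactly.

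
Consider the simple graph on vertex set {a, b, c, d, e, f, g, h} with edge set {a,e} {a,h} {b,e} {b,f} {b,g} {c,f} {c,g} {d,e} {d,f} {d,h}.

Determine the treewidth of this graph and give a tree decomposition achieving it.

Treewidth 2.
Bags: B1 = {a, e, h}  B2 = {d, e, h}  B3 = {b, d, e}  B4 = {b, d, f}  B5 = {b, f, g}  B6 = {c, f, g}
Tree: B1–B2, B2–B3, B3–B4, B4–B5, B5–B6

The largest bag has 3 vertices, giving width 2; this decomposition certifies tw(G) ≤ 2. For the lower bound, G contains the cycle a–h–d–e–a, so G is not a forest; only forests have treewidth ≤ 1, hence tw(G) ≥ 2. The upper and lower bounds meet at 2, so that is the treewidth.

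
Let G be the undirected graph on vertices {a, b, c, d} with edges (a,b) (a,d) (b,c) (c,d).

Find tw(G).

A width-2 tree decomposition is:
Bags: B1 = {a, b, d}  B2 = {b, c, d}
Tree: B1–B2
Each bag holds 3 vertices, so the decomposition has width 2, which upper-bounds the treewidth. For the lower bound, G contains the cycle d–a–b–c–d, so G is not a forest; only forests have treewidth ≤ 1, hence tw(G) ≥ 2. Therefore the treewidth is 2.

2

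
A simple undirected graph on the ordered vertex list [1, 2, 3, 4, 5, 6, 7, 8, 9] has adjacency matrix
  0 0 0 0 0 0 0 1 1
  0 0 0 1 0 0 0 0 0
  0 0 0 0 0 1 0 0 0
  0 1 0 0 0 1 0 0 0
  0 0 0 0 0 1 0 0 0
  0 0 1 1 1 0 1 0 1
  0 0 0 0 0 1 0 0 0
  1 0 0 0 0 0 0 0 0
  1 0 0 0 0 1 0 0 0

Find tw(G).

1

A width-1 tree decomposition is:
Bags: B1 = {1, 9}  B2 = {6, 9}  B3 = {1, 8}  B4 = {6, 7}  B5 = {4, 6}  B6 = {3, 6}  B7 = {5, 6}  B8 = {2, 4}
Tree: B1–B2, B1–B3, B2–B4, B2–B5, B2–B6, B2–B7, B5–B8
The largest bag has 2 vertices, giving width 1; this decomposition certifies tw(G) ≤ 1. Since G has at least one edge (e.g. 1–9), it is not an edgeless graph, so tw(G) ≥ 1. Therefore the treewidth is 1.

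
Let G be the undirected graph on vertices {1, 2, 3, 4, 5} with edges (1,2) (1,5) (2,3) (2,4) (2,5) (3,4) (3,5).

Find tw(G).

2

A width-2 tree decomposition is:
Bags: B1 = {2, 3, 5}  B2 = {1, 2, 5}  B3 = {2, 3, 4}
Tree: B1–B2, B1–B3
Each bag holds 3 vertices, so the decomposition has width 2, which upper-bounds the treewidth. On the other hand G contains the 3-clique {1, 2, 5}. A clique must lie in a single bag of any decomposition, so no decomposition can have width below 2. Therefore the treewidth is 2.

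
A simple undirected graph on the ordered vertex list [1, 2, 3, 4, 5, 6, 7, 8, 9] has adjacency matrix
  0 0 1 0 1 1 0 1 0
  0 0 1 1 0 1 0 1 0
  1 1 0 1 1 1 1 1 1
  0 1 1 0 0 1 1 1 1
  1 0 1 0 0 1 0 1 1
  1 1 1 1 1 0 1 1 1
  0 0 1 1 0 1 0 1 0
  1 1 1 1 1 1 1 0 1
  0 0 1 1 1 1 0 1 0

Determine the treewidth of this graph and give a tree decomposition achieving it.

Each bag holds 5 vertices, so the decomposition has width 4, which upper-bounds the treewidth. Conversely, {1, 3, 5, 6, 8} is a clique of size 5, and the vertices of any clique must share a bag in every tree decomposition; so some bag has ≥ 5 vertices and tw(G) ≥ 4. Combining the bounds, tw(G) = 4.

Treewidth 4.
Bags: B1 = {3, 5, 6, 8, 9}  B2 = {1, 3, 5, 6, 8}  B3 = {3, 4, 6, 8, 9}  B4 = {2, 3, 4, 6, 8}  B5 = {3, 4, 6, 7, 8}
Tree: B1–B2, B1–B3, B3–B4, B3–B5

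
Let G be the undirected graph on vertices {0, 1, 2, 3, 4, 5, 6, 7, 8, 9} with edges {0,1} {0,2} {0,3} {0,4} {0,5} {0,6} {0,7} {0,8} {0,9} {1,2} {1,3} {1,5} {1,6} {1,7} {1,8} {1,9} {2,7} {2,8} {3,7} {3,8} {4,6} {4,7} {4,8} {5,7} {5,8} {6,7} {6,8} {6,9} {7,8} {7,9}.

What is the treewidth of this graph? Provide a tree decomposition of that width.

Treewidth 4.
One such decomposition:
Bags: B1 = {0, 1, 2, 7, 8}  B2 = {0, 1, 6, 7, 8}  B3 = {0, 1, 6, 7, 9}  B4 = {0, 1, 3, 7, 8}  B5 = {0, 4, 6, 7, 8}  B6 = {0, 1, 5, 7, 8}
Tree: B1–B2, B2–B3, B2–B4, B2–B5, B2–B6

Each bag holds 5 vertices, so the decomposition has width 4, which upper-bounds the treewidth. On the other hand G contains the 5-clique {0, 1, 2, 7, 8}. A clique must lie in a single bag of any decomposition, so no decomposition can have width below 4. Therefore the treewidth is 4.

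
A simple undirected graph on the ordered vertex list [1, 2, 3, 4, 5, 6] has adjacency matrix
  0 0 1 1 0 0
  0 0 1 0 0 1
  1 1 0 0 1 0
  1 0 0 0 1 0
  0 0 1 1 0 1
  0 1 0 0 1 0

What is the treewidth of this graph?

2

A width-2 tree decomposition is:
Bags: B1 = {1, 4, 5}  B2 = {1, 3, 5}  B3 = {3, 5, 6}  B4 = {2, 3, 6}
Tree: B1–B2, B2–B3, B3–B4
The largest bag has 3 vertices, giving width 2; this decomposition certifies tw(G) ≤ 2. For the lower bound, G contains the cycle 4–1–3–5–4, so G is not a forest; only forests have treewidth ≤ 1, hence tw(G) ≥ 2. Therefore the treewidth is 2.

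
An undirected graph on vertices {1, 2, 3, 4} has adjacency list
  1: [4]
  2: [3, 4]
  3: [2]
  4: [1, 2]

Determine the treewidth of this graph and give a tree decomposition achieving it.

Treewidth 1.
Bags: B1 = {2, 3}  B2 = {2, 4}  B3 = {1, 4}
Tree: B1–B2, B2–B3

The largest bag has 2 vertices, giving width 1; this decomposition certifies tw(G) ≤ 1. Any graph with an edge has treewidth ≥ 1, and G has the edge 3–2. Therefore the treewidth is 1.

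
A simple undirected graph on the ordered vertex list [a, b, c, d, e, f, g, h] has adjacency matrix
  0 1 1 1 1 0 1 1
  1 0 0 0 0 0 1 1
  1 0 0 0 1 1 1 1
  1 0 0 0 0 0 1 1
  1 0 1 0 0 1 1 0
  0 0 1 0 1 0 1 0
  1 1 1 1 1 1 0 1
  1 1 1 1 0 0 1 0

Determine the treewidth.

A width-3 tree decomposition is:
Bags: B1 = {a, c, g, h}  B2 = {a, b, g, h}  B3 = {a, d, g, h}  B4 = {a, c, e, g}  B5 = {c, e, f, g}
Tree: B1–B2, B1–B3, B1–B4, B4–B5
Every bag has size at most 4, so the width is 4 − 1 = 3 and tw(G) ≤ 3. On the other hand G contains the 4-clique {a, c, e, g}. A clique must lie in a single bag of any decomposition, so no decomposition can have width below 3. Hence tw(G) = 3 exactly.

3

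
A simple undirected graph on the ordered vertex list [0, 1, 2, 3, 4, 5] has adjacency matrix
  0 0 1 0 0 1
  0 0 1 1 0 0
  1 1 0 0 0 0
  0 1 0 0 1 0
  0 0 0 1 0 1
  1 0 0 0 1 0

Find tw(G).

A width-2 tree decomposition is:
Bags: B1 = {1, 3, 4}  B2 = {1, 2, 4}  B3 = {0, 2, 4}  B4 = {0, 4, 5}
Tree: B1–B2, B2–B3, B3–B4
Every bag has size at most 3, so the width is 3 − 1 = 2 and tw(G) ≤ 2. For the lower bound, G contains the cycle 4–3–1–2–0–5–4, so G is not a forest; only forests have treewidth ≤ 1, hence tw(G) ≥ 2. The upper and lower bounds meet at 2, so that is the treewidth.

2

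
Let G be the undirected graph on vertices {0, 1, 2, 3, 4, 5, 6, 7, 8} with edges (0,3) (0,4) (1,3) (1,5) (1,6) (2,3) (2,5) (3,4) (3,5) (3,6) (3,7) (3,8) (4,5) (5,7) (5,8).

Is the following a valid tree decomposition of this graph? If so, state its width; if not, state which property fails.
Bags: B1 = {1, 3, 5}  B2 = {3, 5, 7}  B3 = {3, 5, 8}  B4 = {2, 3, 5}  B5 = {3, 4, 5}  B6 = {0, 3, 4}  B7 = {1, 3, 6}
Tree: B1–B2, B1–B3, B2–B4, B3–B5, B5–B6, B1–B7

Yes; width 2.

Vertex coverage: the bags together contain {0, 1, 2, 3, 4, 5, 6, 7, 8}, the full vertex set. Edge coverage: each edge of G has both endpoints in at least one bag. Running intersection: for every vertex, the bags containing it form a connected subtree. All three properties hold, so this is a valid tree decomposition of width max|bag| − 1 = 2, and hence tw(G) ≤ 2.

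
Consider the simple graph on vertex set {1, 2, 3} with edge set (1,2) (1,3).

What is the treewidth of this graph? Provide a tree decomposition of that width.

Treewidth 1.
One optimal decomposition is:
Bags: B1 = {1, 3}  B2 = {1, 2}
Tree: B1–B2

Each bag holds 2 vertices, so the decomposition has width 1, which upper-bounds the treewidth. G has an edge, so its treewidth is at least 1. Combining the bounds, tw(G) = 1.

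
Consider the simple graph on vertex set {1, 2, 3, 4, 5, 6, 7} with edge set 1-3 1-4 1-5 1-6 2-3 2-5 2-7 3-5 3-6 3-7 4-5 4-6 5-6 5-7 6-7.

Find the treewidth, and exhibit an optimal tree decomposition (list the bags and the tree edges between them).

Every bag has size at most 4, so the width is 4 − 1 = 3 and tw(G) ≤ 3. For the lower bound, the 4 vertices {2, 3, 5, 7} are pairwise adjacent, and any tree decomposition puts a clique entirely inside one bag — forcing width ≥ 3. The upper and lower bounds meet at 3, so that is the treewidth.

Treewidth 3.
One optimal decomposition is:
Bags: B1 = {1, 3, 5, 6}  B2 = {3, 5, 6, 7}  B3 = {1, 4, 5, 6}  B4 = {2, 3, 5, 7}
Tree: B1–B2, B1–B3, B2–B4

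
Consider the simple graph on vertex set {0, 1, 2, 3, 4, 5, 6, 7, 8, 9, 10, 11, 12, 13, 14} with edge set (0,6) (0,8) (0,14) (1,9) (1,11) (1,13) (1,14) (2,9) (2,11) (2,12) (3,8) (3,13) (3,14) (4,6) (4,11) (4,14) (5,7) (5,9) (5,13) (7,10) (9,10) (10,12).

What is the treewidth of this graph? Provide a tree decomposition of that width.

Every bag has size at most 4, so the width is 4 − 1 = 3 and tw(G) ≤ 3. For the lower bound: the 4 vertex sets {7,10,12}, {2}, {9}, {1,5,11,13} are disjoint, each induces a connected subgraph, and every pair is joined by at least one edge of G. Contracting each set to a single vertex therefore yields K_{4} as a minor, and since treewidth is minor-monotone, tw(G) ≥ tw(K_{4}) = 3. Combining the bounds, tw(G) = 3.

Treewidth 3.
One such decomposition:
Bags: B1 = {2, 7, 10, 12}  B2 = {2, 7, 9, 10}  B3 = {2, 5, 7, 9}  B4 = {2, 5, 9, 11}  B5 = {1, 5, 9, 11}  B6 = {1, 5, 11, 13}  B7 = {1, 4, 11, 13}  B8 = {1, 4, 13, 14}  B9 = {3, 4, 13, 14}  B10 = {3, 4, 6, 14}  B11 = {0, 3, 6, 14}  B12 = {0, 3, 6, 8}
Tree: B1–B2, B2–B3, B3–B4, B4–B5, B5–B6, B6–B7, B7–B8, B8–B9, B9–B10, B10–B11, B11–B12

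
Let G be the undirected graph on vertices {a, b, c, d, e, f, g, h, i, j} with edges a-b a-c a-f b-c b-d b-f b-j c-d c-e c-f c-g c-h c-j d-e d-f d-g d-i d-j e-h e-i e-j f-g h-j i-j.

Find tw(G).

3

A width-3 tree decomposition is:
Bags: B1 = {a, b, c, f}  B2 = {b, c, d, f}  B3 = {c, d, f, g}  B4 = {b, c, d, j}  B5 = {c, d, e, j}  B6 = {d, e, i, j}  B7 = {c, e, h, j}
Tree: B1–B2, B2–B3, B2–B4, B4–B5, B5–B6, B5–B7
Every bag has size at most 4, so the width is 4 − 1 = 3 and tw(G) ≤ 3. Conversely, {c, d, e, j} is a clique of size 4, and the vertices of any clique must share a bag in every tree decomposition; so some bag has ≥ 4 vertices and tw(G) ≥ 3. Therefore the treewidth is 3.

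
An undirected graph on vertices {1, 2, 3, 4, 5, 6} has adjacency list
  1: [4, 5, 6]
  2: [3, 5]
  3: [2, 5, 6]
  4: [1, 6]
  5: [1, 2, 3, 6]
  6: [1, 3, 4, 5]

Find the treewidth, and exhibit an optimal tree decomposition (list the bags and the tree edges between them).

The largest bag has 3 vertices, giving width 2; this decomposition certifies tw(G) ≤ 2. On the other hand G contains the 3-clique {1, 4, 6}. A clique must lie in a single bag of any decomposition, so no decomposition can have width below 2. Hence tw(G) = 2 exactly.

Treewidth 2.
One optimal decomposition is:
Bags: B1 = {3, 5, 6}  B2 = {1, 5, 6}  B3 = {1, 4, 6}  B4 = {2, 3, 5}
Tree: B1–B2, B2–B3, B1–B4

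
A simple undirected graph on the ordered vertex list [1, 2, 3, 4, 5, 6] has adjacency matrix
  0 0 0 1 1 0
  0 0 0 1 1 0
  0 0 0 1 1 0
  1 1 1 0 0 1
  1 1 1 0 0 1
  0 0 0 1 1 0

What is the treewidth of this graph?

2

A width-2 tree decomposition is:
Bags: B1 = {1, 4, 5}  B2 = {3, 4, 5}  B3 = {4, 5, 6}  B4 = {2, 4, 5}
Tree: B1–B2, B2–B3, B3–B4
The largest bag has 3 vertices, giving width 2; this decomposition certifies tw(G) ≤ 2. Since 1–5–3–4–1 is a cycle in G, G is not acyclic. Forests are exactly the graphs of treewidth ≤ 1, so tw(G) ≥ 2. Hence tw(G) = 2 exactly.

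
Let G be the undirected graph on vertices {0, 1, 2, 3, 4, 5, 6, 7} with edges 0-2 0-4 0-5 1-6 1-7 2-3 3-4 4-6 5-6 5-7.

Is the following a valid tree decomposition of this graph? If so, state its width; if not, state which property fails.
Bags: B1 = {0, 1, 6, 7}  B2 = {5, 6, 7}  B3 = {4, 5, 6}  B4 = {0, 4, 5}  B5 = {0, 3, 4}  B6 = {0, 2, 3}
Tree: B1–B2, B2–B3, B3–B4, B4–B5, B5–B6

A tree decomposition must satisfy three properties: every vertex lies in some bag; for every edge, both endpoints lie together in some bag; and for every vertex, the bags containing it form a connected subtree. Here bags containing vertex 0 are not connected in the tree, so the decomposition is invalid.

No — bags containing vertex 0 are not connected in the tree.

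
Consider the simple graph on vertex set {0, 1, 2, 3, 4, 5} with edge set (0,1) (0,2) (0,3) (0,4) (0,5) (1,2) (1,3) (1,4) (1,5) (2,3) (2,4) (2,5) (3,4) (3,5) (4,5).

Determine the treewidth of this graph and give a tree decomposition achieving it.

Treewidth 5.
Bags: B1 = {0, 1, 2, 3, 4, 5}
Tree: (single bag)

With just one bag of size 6, the width is 6 − 1 = 5, so tw(G) ≤ 5. On the other hand G contains the 6-clique {0, 1, 2, 3, 4, 5}. A clique must lie in a single bag of any decomposition, so no decomposition can have width below 5. Hence tw(G) = 5 exactly.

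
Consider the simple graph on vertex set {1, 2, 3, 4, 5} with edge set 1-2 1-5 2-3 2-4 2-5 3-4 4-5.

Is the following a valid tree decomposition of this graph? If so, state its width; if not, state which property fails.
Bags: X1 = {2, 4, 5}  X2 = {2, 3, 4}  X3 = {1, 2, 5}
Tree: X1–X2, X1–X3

Yes; width 2.

Vertex coverage: the bags together contain {1, 2, 3, 4, 5}, the full vertex set. Edge coverage: each edge of G has both endpoints in at least one bag. Running intersection: for every vertex, the bags containing it form a connected subtree. All three properties hold, so this is a valid tree decomposition of width max|bag| − 1 = 2, and hence tw(G) ≤ 2.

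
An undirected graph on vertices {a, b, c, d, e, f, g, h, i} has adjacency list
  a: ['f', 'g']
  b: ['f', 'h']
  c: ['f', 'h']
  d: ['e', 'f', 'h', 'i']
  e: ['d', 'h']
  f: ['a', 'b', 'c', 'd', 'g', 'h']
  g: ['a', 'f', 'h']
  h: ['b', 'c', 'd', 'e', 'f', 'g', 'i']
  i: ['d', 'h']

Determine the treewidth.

A width-2 tree decomposition is:
Bags: B1 = {d, e, h}  B2 = {d, f, h}  B3 = {f, g, h}  B4 = {d, h, i}  B5 = {a, f, g}  B6 = {b, f, h}  B7 = {c, f, h}
Tree: B1–B2, B2–B3, B1–B4, B3–B5, B3–B6, B3–B7
The largest bag has 3 vertices, giving width 2; this decomposition certifies tw(G) ≤ 2. For the lower bound, the 3 vertices {d, e, h} are pairwise adjacent, and any tree decomposition puts a clique entirely inside one bag — forcing width ≥ 2. The upper and lower bounds meet at 2, so that is the treewidth.

2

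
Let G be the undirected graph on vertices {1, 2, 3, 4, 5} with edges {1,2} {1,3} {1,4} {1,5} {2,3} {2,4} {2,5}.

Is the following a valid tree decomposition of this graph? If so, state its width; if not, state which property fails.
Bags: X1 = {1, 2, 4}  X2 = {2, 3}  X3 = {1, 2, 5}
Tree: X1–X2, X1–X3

A tree decomposition must satisfy three properties: every vertex lies in some bag; for every edge, both endpoints lie together in some bag; and for every vertex, the bags containing it form a connected subtree. Here edge (1,3) lies in no bag, so the decomposition is invalid.

No — edge (1,3) lies in no bag.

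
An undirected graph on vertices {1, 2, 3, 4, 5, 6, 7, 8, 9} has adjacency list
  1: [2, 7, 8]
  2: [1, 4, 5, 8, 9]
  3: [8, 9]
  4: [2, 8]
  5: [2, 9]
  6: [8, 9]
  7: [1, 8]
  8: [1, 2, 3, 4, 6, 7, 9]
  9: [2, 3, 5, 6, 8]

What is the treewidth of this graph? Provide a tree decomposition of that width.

The largest bag has 3 vertices, giving width 2; this decomposition certifies tw(G) ≤ 2. For the lower bound, the 3 vertices {1, 2, 8} are pairwise adjacent, and any tree decomposition puts a clique entirely inside one bag — forcing width ≥ 2. Hence tw(G) = 2 exactly.

Treewidth 2.
One such decomposition:
Bags: B1 = {2, 8, 9}  B2 = {2, 4, 8}  B3 = {1, 2, 8}  B4 = {1, 7, 8}  B5 = {6, 8, 9}  B6 = {3, 8, 9}  B7 = {2, 5, 9}
Tree: B1–B2, B2–B3, B3–B4, B1–B5, B1–B6, B1–B7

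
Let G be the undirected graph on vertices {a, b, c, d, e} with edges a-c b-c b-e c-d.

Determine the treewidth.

1

A width-1 tree decomposition is:
Bags: B1 = {b, c}  B2 = {a, c}  B3 = {c, d}  B4 = {b, e}
Tree: B1–B2, B1–B3, B1–B4
Each bag holds 2 vertices, so the decomposition has width 1, which upper-bounds the treewidth. Since G has at least one edge (e.g. b–c), it is not an edgeless graph, so tw(G) ≥ 1. Combining the bounds, tw(G) = 1.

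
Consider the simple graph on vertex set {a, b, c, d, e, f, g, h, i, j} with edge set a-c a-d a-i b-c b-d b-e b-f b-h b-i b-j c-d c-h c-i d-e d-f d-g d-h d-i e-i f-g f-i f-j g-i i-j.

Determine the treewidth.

A width-3 tree decomposition is:
Bags: B1 = {d, f, g, i}  B2 = {b, d, f, i}  B3 = {b, c, d, i}  B4 = {b, c, d, h}  B5 = {b, f, i, j}  B6 = {b, d, e, i}  B7 = {a, c, d, i}
Tree: B1–B2, B2–B3, B3–B4, B2–B5, B3–B6, B3–B7
Every bag has size at most 4, so the width is 4 − 1 = 3 and tw(G) ≤ 3. For the lower bound, the 4 vertices {b, c, d, h} are pairwise adjacent, and any tree decomposition puts a clique entirely inside one bag — forcing width ≥ 3. Therefore the treewidth is 3.

3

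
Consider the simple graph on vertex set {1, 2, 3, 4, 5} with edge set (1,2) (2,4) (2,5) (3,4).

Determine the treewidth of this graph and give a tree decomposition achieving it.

Every bag has size at most 2, so the width is 2 − 1 = 1 and tw(G) ≤ 1. G has an edge, so its treewidth is at least 1. Combining the bounds, tw(G) = 1.

Treewidth 1.
One such decomposition:
Bags: B1 = {2, 4}  B2 = {1, 2}  B3 = {2, 5}  B4 = {3, 4}
Tree: B1–B2, B1–B3, B1–B4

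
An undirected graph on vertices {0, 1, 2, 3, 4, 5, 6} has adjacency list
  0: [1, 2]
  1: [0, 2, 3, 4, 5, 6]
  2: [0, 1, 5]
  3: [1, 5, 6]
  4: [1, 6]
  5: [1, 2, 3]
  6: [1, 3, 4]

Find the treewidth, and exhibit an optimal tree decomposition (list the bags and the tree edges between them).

The largest bag has 3 vertices, giving width 2; this decomposition certifies tw(G) ≤ 2. For the lower bound, the 3 vertices {0, 1, 2} are pairwise adjacent, and any tree decomposition puts a clique entirely inside one bag — forcing width ≥ 2. Therefore the treewidth is 2.

Treewidth 2.
One optimal decomposition is:
Bags: B1 = {1, 2, 5}  B2 = {1, 3, 5}  B3 = {0, 1, 2}  B4 = {1, 3, 6}  B5 = {1, 4, 6}
Tree: B1–B2, B1–B3, B2–B4, B4–B5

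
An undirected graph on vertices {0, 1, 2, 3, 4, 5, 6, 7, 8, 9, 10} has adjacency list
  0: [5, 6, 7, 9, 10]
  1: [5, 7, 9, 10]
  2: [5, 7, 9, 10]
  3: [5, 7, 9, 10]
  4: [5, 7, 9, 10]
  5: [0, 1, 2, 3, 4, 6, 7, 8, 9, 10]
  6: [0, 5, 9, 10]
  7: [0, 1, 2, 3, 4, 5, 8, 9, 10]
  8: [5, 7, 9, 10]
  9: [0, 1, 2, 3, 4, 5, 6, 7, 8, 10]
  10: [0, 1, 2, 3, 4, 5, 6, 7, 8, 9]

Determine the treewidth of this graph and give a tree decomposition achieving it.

Every bag has size at most 5, so the width is 5 − 1 = 4 and tw(G) ≤ 4. Conversely, {0, 5, 6, 9, 10} is a clique of size 5, and the vertices of any clique must share a bag in every tree decomposition; so some bag has ≥ 5 vertices and tw(G) ≥ 4. The upper and lower bounds meet at 4, so that is the treewidth.

Treewidth 4.
One optimal decomposition is:
Bags: B1 = {3, 5, 7, 9, 10}  B2 = {0, 5, 7, 9, 10}  B3 = {0, 5, 6, 9, 10}  B4 = {5, 7, 8, 9, 10}  B5 = {4, 5, 7, 9, 10}  B6 = {2, 5, 7, 9, 10}  B7 = {1, 5, 7, 9, 10}
Tree: B1–B2, B2–B3, B2–B4, B4–B5, B2–B6, B4–B7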